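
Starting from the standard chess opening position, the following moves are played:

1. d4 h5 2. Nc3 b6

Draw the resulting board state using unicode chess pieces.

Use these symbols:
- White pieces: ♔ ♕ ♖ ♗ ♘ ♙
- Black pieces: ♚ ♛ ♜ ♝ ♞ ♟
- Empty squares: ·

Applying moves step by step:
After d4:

♜ ♞ ♝ ♛ ♚ ♝ ♞ ♜
♟ ♟ ♟ ♟ ♟ ♟ ♟ ♟
· · · · · · · ·
· · · · · · · ·
· · · ♙ · · · ·
· · · · · · · ·
♙ ♙ ♙ · ♙ ♙ ♙ ♙
♖ ♘ ♗ ♕ ♔ ♗ ♘ ♖


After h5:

♜ ♞ ♝ ♛ ♚ ♝ ♞ ♜
♟ ♟ ♟ ♟ ♟ ♟ ♟ ·
· · · · · · · ·
· · · · · · · ♟
· · · ♙ · · · ·
· · · · · · · ·
♙ ♙ ♙ · ♙ ♙ ♙ ♙
♖ ♘ ♗ ♕ ♔ ♗ ♘ ♖


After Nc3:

♜ ♞ ♝ ♛ ♚ ♝ ♞ ♜
♟ ♟ ♟ ♟ ♟ ♟ ♟ ·
· · · · · · · ·
· · · · · · · ♟
· · · ♙ · · · ·
· · ♘ · · · · ·
♙ ♙ ♙ · ♙ ♙ ♙ ♙
♖ · ♗ ♕ ♔ ♗ ♘ ♖


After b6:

♜ ♞ ♝ ♛ ♚ ♝ ♞ ♜
♟ · ♟ ♟ ♟ ♟ ♟ ·
· ♟ · · · · · ·
· · · · · · · ♟
· · · ♙ · · · ·
· · ♘ · · · · ·
♙ ♙ ♙ · ♙ ♙ ♙ ♙
♖ · ♗ ♕ ♔ ♗ ♘ ♖



  a b c d e f g h
  ─────────────────
8│♜ ♞ ♝ ♛ ♚ ♝ ♞ ♜│8
7│♟ · ♟ ♟ ♟ ♟ ♟ ·│7
6│· ♟ · · · · · ·│6
5│· · · · · · · ♟│5
4│· · · ♙ · · · ·│4
3│· · ♘ · · · · ·│3
2│♙ ♙ ♙ · ♙ ♙ ♙ ♙│2
1│♖ · ♗ ♕ ♔ ♗ ♘ ♖│1
  ─────────────────
  a b c d e f g h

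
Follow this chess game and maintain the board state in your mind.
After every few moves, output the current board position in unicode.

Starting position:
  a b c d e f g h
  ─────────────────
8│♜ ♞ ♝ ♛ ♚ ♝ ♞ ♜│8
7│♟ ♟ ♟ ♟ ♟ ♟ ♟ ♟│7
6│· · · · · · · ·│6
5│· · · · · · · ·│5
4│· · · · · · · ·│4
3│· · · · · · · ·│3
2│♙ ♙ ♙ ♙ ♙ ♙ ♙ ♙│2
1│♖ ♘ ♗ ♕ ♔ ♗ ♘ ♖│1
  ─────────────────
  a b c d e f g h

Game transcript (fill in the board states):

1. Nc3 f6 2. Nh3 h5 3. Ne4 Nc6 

  a b c d e f g h
  ─────────────────
8│♜ · ♝ ♛ ♚ ♝ ♞ ♜│8
7│♟ ♟ ♟ ♟ ♟ · ♟ ·│7
6│· · ♞ · · ♟ · ·│6
5│· · · · · · · ♟│5
4│· · · · ♘ · · ·│4
3│· · · · · · · ♘│3
2│♙ ♙ ♙ ♙ ♙ ♙ ♙ ♙│2
1│♖ · ♗ ♕ ♔ ♗ · ♖│1
  ─────────────────
  a b c d e f g h

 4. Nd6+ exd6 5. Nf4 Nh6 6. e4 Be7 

  a b c d e f g h
  ─────────────────
8│♜ · ♝ ♛ ♚ · · ♜│8
7│♟ ♟ ♟ ♟ ♝ · ♟ ·│7
6│· · ♞ ♟ · ♟ · ♞│6
5│· · · · · · · ♟│5
4│· · · · ♙ ♘ · ·│4
3│· · · · · · · ·│3
2│♙ ♙ ♙ ♙ · ♙ ♙ ♙│2
1│♖ · ♗ ♕ ♔ ♗ · ♖│1
  ─────────────────
  a b c d e f g h

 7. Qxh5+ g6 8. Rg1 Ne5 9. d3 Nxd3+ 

  a b c d e f g h
  ─────────────────
8│♜ · ♝ ♛ ♚ · · ♜│8
7│♟ ♟ ♟ ♟ ♝ · · ·│7
6│· · · ♟ · ♟ ♟ ♞│6
5│· · · · · · · ♕│5
4│· · · · ♙ ♘ · ·│4
3│· · · ♞ · · · ·│3
2│♙ ♙ ♙ · · ♙ ♙ ♙│2
1│♖ · ♗ · ♔ ♗ ♖ ·│1
  ─────────────────
  a b c d e f g h

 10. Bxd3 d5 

  a b c d e f g h
  ─────────────────
8│♜ · ♝ ♛ ♚ · · ♜│8
7│♟ ♟ ♟ ♟ ♝ · · ·│7
6│· · · · · ♟ ♟ ♞│6
5│· · · ♟ · · · ♕│5
4│· · · · ♙ ♘ · ·│4
3│· · · ♗ · · · ·│3
2│♙ ♙ ♙ · · ♙ ♙ ♙│2
1│♖ · ♗ · ♔ · ♖ ·│1
  ─────────────────
  a b c d e f g h


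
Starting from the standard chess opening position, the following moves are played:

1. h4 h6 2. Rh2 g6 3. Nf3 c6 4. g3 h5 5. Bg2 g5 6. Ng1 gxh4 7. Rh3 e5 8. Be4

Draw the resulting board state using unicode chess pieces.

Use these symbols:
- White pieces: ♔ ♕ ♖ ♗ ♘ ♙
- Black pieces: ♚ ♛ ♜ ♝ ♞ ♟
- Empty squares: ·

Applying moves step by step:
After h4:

♜ ♞ ♝ ♛ ♚ ♝ ♞ ♜
♟ ♟ ♟ ♟ ♟ ♟ ♟ ♟
· · · · · · · ·
· · · · · · · ·
· · · · · · · ♙
· · · · · · · ·
♙ ♙ ♙ ♙ ♙ ♙ ♙ ·
♖ ♘ ♗ ♕ ♔ ♗ ♘ ♖


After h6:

♜ ♞ ♝ ♛ ♚ ♝ ♞ ♜
♟ ♟ ♟ ♟ ♟ ♟ ♟ ·
· · · · · · · ♟
· · · · · · · ·
· · · · · · · ♙
· · · · · · · ·
♙ ♙ ♙ ♙ ♙ ♙ ♙ ·
♖ ♘ ♗ ♕ ♔ ♗ ♘ ♖


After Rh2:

♜ ♞ ♝ ♛ ♚ ♝ ♞ ♜
♟ ♟ ♟ ♟ ♟ ♟ ♟ ·
· · · · · · · ♟
· · · · · · · ·
· · · · · · · ♙
· · · · · · · ·
♙ ♙ ♙ ♙ ♙ ♙ ♙ ♖
♖ ♘ ♗ ♕ ♔ ♗ ♘ ·


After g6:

♜ ♞ ♝ ♛ ♚ ♝ ♞ ♜
♟ ♟ ♟ ♟ ♟ ♟ · ·
· · · · · · ♟ ♟
· · · · · · · ·
· · · · · · · ♙
· · · · · · · ·
♙ ♙ ♙ ♙ ♙ ♙ ♙ ♖
♖ ♘ ♗ ♕ ♔ ♗ ♘ ·


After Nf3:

♜ ♞ ♝ ♛ ♚ ♝ ♞ ♜
♟ ♟ ♟ ♟ ♟ ♟ · ·
· · · · · · ♟ ♟
· · · · · · · ·
· · · · · · · ♙
· · · · · ♘ · ·
♙ ♙ ♙ ♙ ♙ ♙ ♙ ♖
♖ ♘ ♗ ♕ ♔ ♗ · ·


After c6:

♜ ♞ ♝ ♛ ♚ ♝ ♞ ♜
♟ ♟ · ♟ ♟ ♟ · ·
· · ♟ · · · ♟ ♟
· · · · · · · ·
· · · · · · · ♙
· · · · · ♘ · ·
♙ ♙ ♙ ♙ ♙ ♙ ♙ ♖
♖ ♘ ♗ ♕ ♔ ♗ · ·


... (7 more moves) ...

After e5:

♜ ♞ ♝ ♛ ♚ ♝ ♞ ♜
♟ ♟ · ♟ · ♟ · ·
· · ♟ · · · · ·
· · · · ♟ · · ♟
· · · · · · · ♟
· · · · · · ♙ ♖
♙ ♙ ♙ ♙ ♙ ♙ ♗ ·
♖ ♘ ♗ ♕ ♔ · ♘ ·


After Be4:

♜ ♞ ♝ ♛ ♚ ♝ ♞ ♜
♟ ♟ · ♟ · ♟ · ·
· · ♟ · · · · ·
· · · · ♟ · · ♟
· · · · ♗ · · ♟
· · · · · · ♙ ♖
♙ ♙ ♙ ♙ ♙ ♙ · ·
♖ ♘ ♗ ♕ ♔ · ♘ ·



  a b c d e f g h
  ─────────────────
8│♜ ♞ ♝ ♛ ♚ ♝ ♞ ♜│8
7│♟ ♟ · ♟ · ♟ · ·│7
6│· · ♟ · · · · ·│6
5│· · · · ♟ · · ♟│5
4│· · · · ♗ · · ♟│4
3│· · · · · · ♙ ♖│3
2│♙ ♙ ♙ ♙ ♙ ♙ · ·│2
1│♖ ♘ ♗ ♕ ♔ · ♘ ·│1
  ─────────────────
  a b c d e f g h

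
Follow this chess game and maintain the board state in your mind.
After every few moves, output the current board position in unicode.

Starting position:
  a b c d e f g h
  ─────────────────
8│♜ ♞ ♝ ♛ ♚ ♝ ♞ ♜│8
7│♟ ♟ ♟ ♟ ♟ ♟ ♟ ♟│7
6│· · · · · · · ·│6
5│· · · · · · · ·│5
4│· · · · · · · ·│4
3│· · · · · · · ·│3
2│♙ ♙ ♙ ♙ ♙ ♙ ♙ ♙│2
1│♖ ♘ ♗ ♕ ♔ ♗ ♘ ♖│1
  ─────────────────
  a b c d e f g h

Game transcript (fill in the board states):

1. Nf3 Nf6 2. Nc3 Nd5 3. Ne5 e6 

  a b c d e f g h
  ─────────────────
8│♜ ♞ ♝ ♛ ♚ ♝ · ♜│8
7│♟ ♟ ♟ ♟ · ♟ ♟ ♟│7
6│· · · · ♟ · · ·│6
5│· · · ♞ ♘ · · ·│5
4│· · · · · · · ·│4
3│· · ♘ · · · · ·│3
2│♙ ♙ ♙ ♙ ♙ ♙ ♙ ♙│2
1│♖ · ♗ ♕ ♔ ♗ · ♖│1
  ─────────────────
  a b c d e f g h

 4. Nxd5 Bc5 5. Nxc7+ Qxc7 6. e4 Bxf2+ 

  a b c d e f g h
  ─────────────────
8│♜ ♞ ♝ · ♚ · · ♜│8
7│♟ ♟ ♛ ♟ · ♟ ♟ ♟│7
6│· · · · ♟ · · ·│6
5│· · · · ♘ · · ·│5
4│· · · · ♙ · · ·│4
3│· · · · · · · ·│3
2│♙ ♙ ♙ ♙ · ♝ ♙ ♙│2
1│♖ · ♗ ♕ ♔ ♗ · ♖│1
  ─────────────────
  a b c d e f g h

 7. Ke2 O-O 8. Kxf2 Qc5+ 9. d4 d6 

  a b c d e f g h
  ─────────────────
8│♜ ♞ ♝ · · ♜ ♚ ·│8
7│♟ ♟ · · · ♟ ♟ ♟│7
6│· · · ♟ ♟ · · ·│6
5│· · ♛ · ♘ · · ·│5
4│· · · ♙ ♙ · · ·│4
3│· · · · · · · ·│3
2│♙ ♙ ♙ · · ♔ ♙ ♙│2
1│♖ · ♗ ♕ · ♗ · ♖│1
  ─────────────────
  a b c d e f g h

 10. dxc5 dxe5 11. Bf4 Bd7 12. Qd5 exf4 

  a b c d e f g h
  ─────────────────
8│♜ ♞ · · · ♜ ♚ ·│8
7│♟ ♟ · ♝ · ♟ ♟ ♟│7
6│· · · · ♟ · · ·│6
5│· · ♙ ♕ · · · ·│5
4│· · · · ♙ ♟ · ·│4
3│· · · · · · · ·│3
2│♙ ♙ ♙ · · ♔ ♙ ♙│2
1│♖ · · · · ♗ · ♖│1
  ─────────────────
  a b c d e f g h

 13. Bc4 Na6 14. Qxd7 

  a b c d e f g h
  ─────────────────
8│♜ · · · · ♜ ♚ ·│8
7│♟ ♟ · ♕ · ♟ ♟ ♟│7
6│♞ · · · ♟ · · ·│6
5│· · ♙ · · · · ·│5
4│· · ♗ · ♙ ♟ · ·│4
3│· · · · · · · ·│3
2│♙ ♙ ♙ · · ♔ ♙ ♙│2
1│♖ · · · · · · ♖│1
  ─────────────────
  a b c d e f g h


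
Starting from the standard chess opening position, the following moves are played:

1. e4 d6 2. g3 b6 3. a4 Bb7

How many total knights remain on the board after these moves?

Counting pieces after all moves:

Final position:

  a b c d e f g h
  ─────────────────
8│♜ ♞ · ♛ ♚ ♝ ♞ ♜│8
7│♟ ♝ ♟ · ♟ ♟ ♟ ♟│7
6│· ♟ · ♟ · · · ·│6
5│· · · · · · · ·│5
4│♙ · · · ♙ · · ·│4
3│· · · · · · ♙ ·│3
2│· ♙ ♙ ♙ · ♙ · ♙│2
1│♖ ♘ ♗ ♕ ♔ ♗ ♘ ♖│1
  ─────────────────
  a b c d e f g h


4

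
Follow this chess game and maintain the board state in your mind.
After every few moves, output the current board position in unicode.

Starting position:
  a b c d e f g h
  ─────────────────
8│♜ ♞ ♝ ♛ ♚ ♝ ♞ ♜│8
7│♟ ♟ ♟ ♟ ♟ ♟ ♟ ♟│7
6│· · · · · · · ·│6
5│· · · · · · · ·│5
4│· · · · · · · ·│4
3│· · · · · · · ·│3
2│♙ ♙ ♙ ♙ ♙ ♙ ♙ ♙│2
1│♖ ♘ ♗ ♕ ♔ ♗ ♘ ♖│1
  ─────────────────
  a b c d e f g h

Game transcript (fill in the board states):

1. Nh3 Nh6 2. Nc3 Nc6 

  a b c d e f g h
  ─────────────────
8│♜ · ♝ ♛ ♚ ♝ · ♜│8
7│♟ ♟ ♟ ♟ ♟ ♟ ♟ ♟│7
6│· · ♞ · · · · ♞│6
5│· · · · · · · ·│5
4│· · · · · · · ·│4
3│· · ♘ · · · · ♘│3
2│♙ ♙ ♙ ♙ ♙ ♙ ♙ ♙│2
1│♖ · ♗ ♕ ♔ ♗ · ♖│1
  ─────────────────
  a b c d e f g h

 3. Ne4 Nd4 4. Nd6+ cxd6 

  a b c d e f g h
  ─────────────────
8│♜ · ♝ ♛ ♚ ♝ · ♜│8
7│♟ ♟ · ♟ ♟ ♟ ♟ ♟│7
6│· · · ♟ · · · ♞│6
5│· · · · · · · ·│5
4│· · · ♞ · · · ·│4
3│· · · · · · · ♘│3
2│♙ ♙ ♙ ♙ ♙ ♙ ♙ ♙│2
1│♖ · ♗ ♕ ♔ ♗ · ♖│1
  ─────────────────
  a b c d e f g h

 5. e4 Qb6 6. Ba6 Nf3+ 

  a b c d e f g h
  ─────────────────
8│♜ · ♝ · ♚ ♝ · ♜│8
7│♟ ♟ · ♟ ♟ ♟ ♟ ♟│7
6│♗ ♛ · ♟ · · · ♞│6
5│· · · · · · · ·│5
4│· · · · ♙ · · ·│4
3│· · · · · ♞ · ♘│3
2│♙ ♙ ♙ ♙ · ♙ ♙ ♙│2
1│♖ · ♗ ♕ ♔ · · ♖│1
  ─────────────────
  a b c d e f g h

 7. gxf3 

  a b c d e f g h
  ─────────────────
8│♜ · ♝ · ♚ ♝ · ♜│8
7│♟ ♟ · ♟ ♟ ♟ ♟ ♟│7
6│♗ ♛ · ♟ · · · ♞│6
5│· · · · · · · ·│5
4│· · · · ♙ · · ·│4
3│· · · · · ♙ · ♘│3
2│♙ ♙ ♙ ♙ · ♙ · ♙│2
1│♖ · ♗ ♕ ♔ · · ♖│1
  ─────────────────
  a b c d e f g h


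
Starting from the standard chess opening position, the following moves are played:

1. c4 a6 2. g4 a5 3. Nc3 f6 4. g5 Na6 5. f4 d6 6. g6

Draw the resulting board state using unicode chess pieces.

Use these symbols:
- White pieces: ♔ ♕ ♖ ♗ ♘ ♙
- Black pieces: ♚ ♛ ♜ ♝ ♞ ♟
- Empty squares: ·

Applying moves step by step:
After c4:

♜ ♞ ♝ ♛ ♚ ♝ ♞ ♜
♟ ♟ ♟ ♟ ♟ ♟ ♟ ♟
· · · · · · · ·
· · · · · · · ·
· · ♙ · · · · ·
· · · · · · · ·
♙ ♙ · ♙ ♙ ♙ ♙ ♙
♖ ♘ ♗ ♕ ♔ ♗ ♘ ♖


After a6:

♜ ♞ ♝ ♛ ♚ ♝ ♞ ♜
· ♟ ♟ ♟ ♟ ♟ ♟ ♟
♟ · · · · · · ·
· · · · · · · ·
· · ♙ · · · · ·
· · · · · · · ·
♙ ♙ · ♙ ♙ ♙ ♙ ♙
♖ ♘ ♗ ♕ ♔ ♗ ♘ ♖


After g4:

♜ ♞ ♝ ♛ ♚ ♝ ♞ ♜
· ♟ ♟ ♟ ♟ ♟ ♟ ♟
♟ · · · · · · ·
· · · · · · · ·
· · ♙ · · · ♙ ·
· · · · · · · ·
♙ ♙ · ♙ ♙ ♙ · ♙
♖ ♘ ♗ ♕ ♔ ♗ ♘ ♖


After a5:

♜ ♞ ♝ ♛ ♚ ♝ ♞ ♜
· ♟ ♟ ♟ ♟ ♟ ♟ ♟
· · · · · · · ·
♟ · · · · · · ·
· · ♙ · · · ♙ ·
· · · · · · · ·
♙ ♙ · ♙ ♙ ♙ · ♙
♖ ♘ ♗ ♕ ♔ ♗ ♘ ♖


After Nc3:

♜ ♞ ♝ ♛ ♚ ♝ ♞ ♜
· ♟ ♟ ♟ ♟ ♟ ♟ ♟
· · · · · · · ·
♟ · · · · · · ·
· · ♙ · · · ♙ ·
· · ♘ · · · · ·
♙ ♙ · ♙ ♙ ♙ · ♙
♖ · ♗ ♕ ♔ ♗ ♘ ♖


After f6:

♜ ♞ ♝ ♛ ♚ ♝ ♞ ♜
· ♟ ♟ ♟ ♟ · ♟ ♟
· · · · · ♟ · ·
♟ · · · · · · ·
· · ♙ · · · ♙ ·
· · ♘ · · · · ·
♙ ♙ · ♙ ♙ ♙ · ♙
♖ · ♗ ♕ ♔ ♗ ♘ ♖


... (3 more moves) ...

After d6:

♜ · ♝ ♛ ♚ ♝ ♞ ♜
· ♟ ♟ · ♟ · ♟ ♟
♞ · · ♟ · ♟ · ·
♟ · · · · · ♙ ·
· · ♙ · · ♙ · ·
· · ♘ · · · · ·
♙ ♙ · ♙ ♙ · · ♙
♖ · ♗ ♕ ♔ ♗ ♘ ♖


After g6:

♜ · ♝ ♛ ♚ ♝ ♞ ♜
· ♟ ♟ · ♟ · ♟ ♟
♞ · · ♟ · ♟ ♙ ·
♟ · · · · · · ·
· · ♙ · · ♙ · ·
· · ♘ · · · · ·
♙ ♙ · ♙ ♙ · · ♙
♖ · ♗ ♕ ♔ ♗ ♘ ♖



  a b c d e f g h
  ─────────────────
8│♜ · ♝ ♛ ♚ ♝ ♞ ♜│8
7│· ♟ ♟ · ♟ · ♟ ♟│7
6│♞ · · ♟ · ♟ ♙ ·│6
5│♟ · · · · · · ·│5
4│· · ♙ · · ♙ · ·│4
3│· · ♘ · · · · ·│3
2│♙ ♙ · ♙ ♙ · · ♙│2
1│♖ · ♗ ♕ ♔ ♗ ♘ ♖│1
  ─────────────────
  a b c d e f g h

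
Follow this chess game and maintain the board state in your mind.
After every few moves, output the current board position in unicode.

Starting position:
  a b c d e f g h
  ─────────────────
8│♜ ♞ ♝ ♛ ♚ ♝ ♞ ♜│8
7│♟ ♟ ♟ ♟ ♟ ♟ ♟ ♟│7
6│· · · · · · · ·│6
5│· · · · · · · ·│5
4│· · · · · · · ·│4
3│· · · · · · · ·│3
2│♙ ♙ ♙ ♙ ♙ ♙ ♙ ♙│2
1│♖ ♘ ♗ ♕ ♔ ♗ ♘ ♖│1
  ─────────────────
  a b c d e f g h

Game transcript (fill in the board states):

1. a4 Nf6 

  a b c d e f g h
  ─────────────────
8│♜ ♞ ♝ ♛ ♚ ♝ · ♜│8
7│♟ ♟ ♟ ♟ ♟ ♟ ♟ ♟│7
6│· · · · · ♞ · ·│6
5│· · · · · · · ·│5
4│♙ · · · · · · ·│4
3│· · · · · · · ·│3
2│· ♙ ♙ ♙ ♙ ♙ ♙ ♙│2
1│♖ ♘ ♗ ♕ ♔ ♗ ♘ ♖│1
  ─────────────────
  a b c d e f g h

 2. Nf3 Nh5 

  a b c d e f g h
  ─────────────────
8│♜ ♞ ♝ ♛ ♚ ♝ · ♜│8
7│♟ ♟ ♟ ♟ ♟ ♟ ♟ ♟│7
6│· · · · · · · ·│6
5│· · · · · · · ♞│5
4│♙ · · · · · · ·│4
3│· · · · · ♘ · ·│3
2│· ♙ ♙ ♙ ♙ ♙ ♙ ♙│2
1│♖ ♘ ♗ ♕ ♔ ♗ · ♖│1
  ─────────────────
  a b c d e f g h

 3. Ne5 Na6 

  a b c d e f g h
  ─────────────────
8│♜ · ♝ ♛ ♚ ♝ · ♜│8
7│♟ ♟ ♟ ♟ ♟ ♟ ♟ ♟│7
6│♞ · · · · · · ·│6
5│· · · · ♘ · · ♞│5
4│♙ · · · · · · ·│4
3│· · · · · · · ·│3
2│· ♙ ♙ ♙ ♙ ♙ ♙ ♙│2
1│♖ ♘ ♗ ♕ ♔ ♗ · ♖│1
  ─────────────────
  a b c d e f g h

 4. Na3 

  a b c d e f g h
  ─────────────────
8│♜ · ♝ ♛ ♚ ♝ · ♜│8
7│♟ ♟ ♟ ♟ ♟ ♟ ♟ ♟│7
6│♞ · · · · · · ·│6
5│· · · · ♘ · · ♞│5
4│♙ · · · · · · ·│4
3│♘ · · · · · · ·│3
2│· ♙ ♙ ♙ ♙ ♙ ♙ ♙│2
1│♖ · ♗ ♕ ♔ ♗ · ♖│1
  ─────────────────
  a b c d e f g h


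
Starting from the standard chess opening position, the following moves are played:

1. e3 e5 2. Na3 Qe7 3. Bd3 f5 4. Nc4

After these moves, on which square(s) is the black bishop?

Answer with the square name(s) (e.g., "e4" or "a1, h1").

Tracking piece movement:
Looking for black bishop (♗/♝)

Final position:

  a b c d e f g h
  ─────────────────
8│♜ ♞ ♝ · ♚ ♝ ♞ ♜│8
7│♟ ♟ ♟ ♟ ♛ · ♟ ♟│7
6│· · · · · · · ·│6
5│· · · · ♟ ♟ · ·│5
4│· · ♘ · · · · ·│4
3│· · · ♗ ♙ · · ·│3
2│♙ ♙ ♙ ♙ · ♙ ♙ ♙│2
1│♖ · ♗ ♕ ♔ · ♘ ♖│1
  ─────────────────
  a b c d e f g h


c8, f8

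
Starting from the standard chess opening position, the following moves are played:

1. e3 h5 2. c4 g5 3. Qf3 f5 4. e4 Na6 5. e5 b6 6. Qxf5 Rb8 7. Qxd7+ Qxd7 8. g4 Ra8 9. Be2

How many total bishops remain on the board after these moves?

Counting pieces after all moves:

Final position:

  a b c d e f g h
  ─────────────────
8│♜ · ♝ · ♚ ♝ ♞ ♜│8
7│♟ · ♟ ♛ ♟ · · ·│7
6│♞ ♟ · · · · · ·│6
5│· · · · ♙ · ♟ ♟│5
4│· · ♙ · · · ♙ ·│4
3│· · · · · · · ·│3
2│♙ ♙ · ♙ ♗ ♙ · ♙│2
1│♖ ♘ ♗ · ♔ · ♘ ♖│1
  ─────────────────
  a b c d e f g h


4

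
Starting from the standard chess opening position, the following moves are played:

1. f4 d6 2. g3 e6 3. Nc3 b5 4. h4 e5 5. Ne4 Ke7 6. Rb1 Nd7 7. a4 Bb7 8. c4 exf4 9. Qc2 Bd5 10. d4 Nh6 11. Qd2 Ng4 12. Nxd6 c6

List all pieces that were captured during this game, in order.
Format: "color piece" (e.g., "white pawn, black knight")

Tracking captures:
  exf4: captured white pawn
  Nxd6: captured black pawn

white pawn, black pawn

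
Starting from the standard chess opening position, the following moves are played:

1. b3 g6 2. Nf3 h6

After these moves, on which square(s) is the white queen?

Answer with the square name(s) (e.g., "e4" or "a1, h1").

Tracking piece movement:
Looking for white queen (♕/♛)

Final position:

  a b c d e f g h
  ─────────────────
8│♜ ♞ ♝ ♛ ♚ ♝ ♞ ♜│8
7│♟ ♟ ♟ ♟ ♟ ♟ · ·│7
6│· · · · · · ♟ ♟│6
5│· · · · · · · ·│5
4│· · · · · · · ·│4
3│· ♙ · · · ♘ · ·│3
2│♙ · ♙ ♙ ♙ ♙ ♙ ♙│2
1│♖ ♘ ♗ ♕ ♔ ♗ · ♖│1
  ─────────────────
  a b c d e f g h


d1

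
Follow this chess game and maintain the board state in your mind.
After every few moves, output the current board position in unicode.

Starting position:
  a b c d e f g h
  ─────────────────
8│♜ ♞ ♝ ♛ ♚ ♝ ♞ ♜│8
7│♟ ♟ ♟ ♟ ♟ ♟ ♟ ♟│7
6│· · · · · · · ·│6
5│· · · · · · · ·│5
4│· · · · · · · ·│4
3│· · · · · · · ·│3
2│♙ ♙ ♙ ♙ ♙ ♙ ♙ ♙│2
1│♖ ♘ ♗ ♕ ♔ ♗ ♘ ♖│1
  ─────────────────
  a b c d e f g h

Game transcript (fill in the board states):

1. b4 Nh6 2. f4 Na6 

  a b c d e f g h
  ─────────────────
8│♜ · ♝ ♛ ♚ ♝ · ♜│8
7│♟ ♟ ♟ ♟ ♟ ♟ ♟ ♟│7
6│♞ · · · · · · ♞│6
5│· · · · · · · ·│5
4│· ♙ · · · ♙ · ·│4
3│· · · · · · · ·│3
2│♙ · ♙ ♙ ♙ · ♙ ♙│2
1│♖ ♘ ♗ ♕ ♔ ♗ ♘ ♖│1
  ─────────────────
  a b c d e f g h

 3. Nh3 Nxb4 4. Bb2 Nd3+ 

  a b c d e f g h
  ─────────────────
8│♜ · ♝ ♛ ♚ ♝ · ♜│8
7│♟ ♟ ♟ ♟ ♟ ♟ ♟ ♟│7
6│· · · · · · · ♞│6
5│· · · · · · · ·│5
4│· · · · · ♙ · ·│4
3│· · · ♞ · · · ♘│3
2│♙ ♗ ♙ ♙ ♙ · ♙ ♙│2
1│♖ ♘ · ♕ ♔ ♗ · ♖│1
  ─────────────────
  a b c d e f g h

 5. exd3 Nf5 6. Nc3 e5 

  a b c d e f g h
  ─────────────────
8│♜ · ♝ ♛ ♚ ♝ · ♜│8
7│♟ ♟ ♟ ♟ · ♟ ♟ ♟│7
6│· · · · · · · ·│6
5│· · · · ♟ ♞ · ·│5
4│· · · · · ♙ · ·│4
3│· · ♘ ♙ · · · ♘│3
2│♙ ♗ ♙ ♙ · · ♙ ♙│2
1│♖ · · ♕ ♔ ♗ · ♖│1
  ─────────────────
  a b c d e f g h

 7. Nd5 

  a b c d e f g h
  ─────────────────
8│♜ · ♝ ♛ ♚ ♝ · ♜│8
7│♟ ♟ ♟ ♟ · ♟ ♟ ♟│7
6│· · · · · · · ·│6
5│· · · ♘ ♟ ♞ · ·│5
4│· · · · · ♙ · ·│4
3│· · · ♙ · · · ♘│3
2│♙ ♗ ♙ ♙ · · ♙ ♙│2
1│♖ · · ♕ ♔ ♗ · ♖│1
  ─────────────────
  a b c d e f g h


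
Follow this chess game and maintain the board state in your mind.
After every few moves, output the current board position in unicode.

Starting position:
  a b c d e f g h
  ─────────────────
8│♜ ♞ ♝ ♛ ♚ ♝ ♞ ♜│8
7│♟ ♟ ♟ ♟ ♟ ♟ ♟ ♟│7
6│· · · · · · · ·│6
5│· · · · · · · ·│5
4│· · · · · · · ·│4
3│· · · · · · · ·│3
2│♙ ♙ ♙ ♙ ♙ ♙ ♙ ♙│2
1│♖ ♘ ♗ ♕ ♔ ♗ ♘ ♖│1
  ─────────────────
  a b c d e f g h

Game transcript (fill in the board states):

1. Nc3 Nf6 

  a b c d e f g h
  ─────────────────
8│♜ ♞ ♝ ♛ ♚ ♝ · ♜│8
7│♟ ♟ ♟ ♟ ♟ ♟ ♟ ♟│7
6│· · · · · ♞ · ·│6
5│· · · · · · · ·│5
4│· · · · · · · ·│4
3│· · ♘ · · · · ·│3
2│♙ ♙ ♙ ♙ ♙ ♙ ♙ ♙│2
1│♖ · ♗ ♕ ♔ ♗ ♘ ♖│1
  ─────────────────
  a b c d e f g h

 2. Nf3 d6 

  a b c d e f g h
  ─────────────────
8│♜ ♞ ♝ ♛ ♚ ♝ · ♜│8
7│♟ ♟ ♟ · ♟ ♟ ♟ ♟│7
6│· · · ♟ · ♞ · ·│6
5│· · · · · · · ·│5
4│· · · · · · · ·│4
3│· · ♘ · · ♘ · ·│3
2│♙ ♙ ♙ ♙ ♙ ♙ ♙ ♙│2
1│♖ · ♗ ♕ ♔ ♗ · ♖│1
  ─────────────────
  a b c d e f g h

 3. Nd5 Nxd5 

  a b c d e f g h
  ─────────────────
8│♜ ♞ ♝ ♛ ♚ ♝ · ♜│8
7│♟ ♟ ♟ · ♟ ♟ ♟ ♟│7
6│· · · ♟ · · · ·│6
5│· · · ♞ · · · ·│5
4│· · · · · · · ·│4
3│· · · · · ♘ · ·│3
2│♙ ♙ ♙ ♙ ♙ ♙ ♙ ♙│2
1│♖ · ♗ ♕ ♔ ♗ · ♖│1
  ─────────────────
  a b c d e f g h

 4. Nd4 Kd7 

  a b c d e f g h
  ─────────────────
8│♜ ♞ ♝ ♛ · ♝ · ♜│8
7│♟ ♟ ♟ ♚ ♟ ♟ ♟ ♟│7
6│· · · ♟ · · · ·│6
5│· · · ♞ · · · ·│5
4│· · · ♘ · · · ·│4
3│· · · · · · · ·│3
2│♙ ♙ ♙ ♙ ♙ ♙ ♙ ♙│2
1│♖ · ♗ ♕ ♔ ♗ · ♖│1
  ─────────────────
  a b c d e f g h



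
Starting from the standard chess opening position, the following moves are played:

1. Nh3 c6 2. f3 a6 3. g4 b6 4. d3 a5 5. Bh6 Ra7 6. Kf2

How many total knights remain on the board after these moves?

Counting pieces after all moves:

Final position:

  a b c d e f g h
  ─────────────────
8│· ♞ ♝ ♛ ♚ ♝ ♞ ♜│8
7│♜ · · ♟ ♟ ♟ ♟ ♟│7
6│· ♟ ♟ · · · · ♗│6
5│♟ · · · · · · ·│5
4│· · · · · · ♙ ·│4
3│· · · ♙ · ♙ · ♘│3
2│♙ ♙ ♙ · ♙ ♔ · ♙│2
1│♖ ♘ · ♕ · ♗ · ♖│1
  ─────────────────
  a b c d e f g h


4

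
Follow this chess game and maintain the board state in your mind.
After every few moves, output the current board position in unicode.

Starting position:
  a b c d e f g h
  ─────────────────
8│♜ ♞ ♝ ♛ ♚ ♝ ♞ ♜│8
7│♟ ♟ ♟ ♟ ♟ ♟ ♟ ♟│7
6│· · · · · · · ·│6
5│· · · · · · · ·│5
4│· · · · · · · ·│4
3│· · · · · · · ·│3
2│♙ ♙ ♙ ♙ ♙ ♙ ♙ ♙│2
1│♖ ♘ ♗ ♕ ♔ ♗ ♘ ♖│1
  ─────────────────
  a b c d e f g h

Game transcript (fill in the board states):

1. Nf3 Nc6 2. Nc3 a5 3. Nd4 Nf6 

  a b c d e f g h
  ─────────────────
8│♜ · ♝ ♛ ♚ ♝ · ♜│8
7│· ♟ ♟ ♟ ♟ ♟ ♟ ♟│7
6│· · ♞ · · ♞ · ·│6
5│♟ · · · · · · ·│5
4│· · · ♘ · · · ·│4
3│· · ♘ · · · · ·│3
2│♙ ♙ ♙ ♙ ♙ ♙ ♙ ♙│2
1│♖ · ♗ ♕ ♔ ♗ · ♖│1
  ─────────────────
  a b c d e f g h

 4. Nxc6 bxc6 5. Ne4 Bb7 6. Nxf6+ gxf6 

  a b c d e f g h
  ─────────────────
8│♜ · · ♛ ♚ ♝ · ♜│8
7│· ♝ ♟ ♟ ♟ ♟ · ♟│7
6│· · ♟ · · ♟ · ·│6
5│♟ · · · · · · ·│5
4│· · · · · · · ·│4
3│· · · · · · · ·│3
2│♙ ♙ ♙ ♙ ♙ ♙ ♙ ♙│2
1│♖ · ♗ ♕ ♔ ♗ · ♖│1
  ─────────────────
  a b c d e f g h

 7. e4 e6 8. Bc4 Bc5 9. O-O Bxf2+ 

  a b c d e f g h
  ─────────────────
8│♜ · · ♛ ♚ · · ♜│8
7│· ♝ ♟ ♟ · ♟ · ♟│7
6│· · ♟ · ♟ ♟ · ·│6
5│♟ · · · · · · ·│5
4│· · ♗ · ♙ · · ·│4
3│· · · · · · · ·│3
2│♙ ♙ ♙ ♙ · ♝ ♙ ♙│2
1│♖ · ♗ ♕ · ♖ ♔ ·│1
  ─────────────────
  a b c d e f g h

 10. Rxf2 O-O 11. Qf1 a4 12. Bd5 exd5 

  a b c d e f g h
  ─────────────────
8│♜ · · ♛ · ♜ ♚ ·│8
7│· ♝ ♟ ♟ · ♟ · ♟│7
6│· · ♟ · · ♟ · ·│6
5│· · · ♟ · · · ·│5
4│♟ · · · ♙ · · ·│4
3│· · · · · · · ·│3
2│♙ ♙ ♙ ♙ · ♖ ♙ ♙│2
1│♖ · ♗ · · ♕ ♔ ·│1
  ─────────────────
  a b c d e f g h

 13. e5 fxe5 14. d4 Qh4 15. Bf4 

  a b c d e f g h
  ─────────────────
8│♜ · · · · ♜ ♚ ·│8
7│· ♝ ♟ ♟ · ♟ · ♟│7
6│· · ♟ · · · · ·│6
5│· · · ♟ ♟ · · ·│5
4│♟ · · ♙ · ♗ · ♛│4
3│· · · · · · · ·│3
2│♙ ♙ ♙ · · ♖ ♙ ♙│2
1│♖ · · · · ♕ ♔ ·│1
  ─────────────────
  a b c d e f g h


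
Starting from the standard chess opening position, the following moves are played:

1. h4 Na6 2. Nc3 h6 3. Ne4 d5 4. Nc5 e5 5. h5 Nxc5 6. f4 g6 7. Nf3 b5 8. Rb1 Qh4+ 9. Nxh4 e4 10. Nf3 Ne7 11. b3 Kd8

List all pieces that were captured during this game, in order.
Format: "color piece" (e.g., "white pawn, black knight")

Tracking captures:
  Nxc5: captured white knight
  Nxh4: captured black queen

white knight, black queen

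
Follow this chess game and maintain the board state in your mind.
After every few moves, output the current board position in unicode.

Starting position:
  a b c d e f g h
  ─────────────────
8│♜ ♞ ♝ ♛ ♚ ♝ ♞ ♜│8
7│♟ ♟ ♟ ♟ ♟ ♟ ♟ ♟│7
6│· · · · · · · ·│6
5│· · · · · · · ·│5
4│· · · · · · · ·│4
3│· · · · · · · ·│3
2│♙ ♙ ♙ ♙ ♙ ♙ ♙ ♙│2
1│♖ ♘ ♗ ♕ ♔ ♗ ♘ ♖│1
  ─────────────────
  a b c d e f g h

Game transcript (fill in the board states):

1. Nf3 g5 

  a b c d e f g h
  ─────────────────
8│♜ ♞ ♝ ♛ ♚ ♝ ♞ ♜│8
7│♟ ♟ ♟ ♟ ♟ ♟ · ♟│7
6│· · · · · · · ·│6
5│· · · · · · ♟ ·│5
4│· · · · · · · ·│4
3│· · · · · ♘ · ·│3
2│♙ ♙ ♙ ♙ ♙ ♙ ♙ ♙│2
1│♖ ♘ ♗ ♕ ♔ ♗ · ♖│1
  ─────────────────
  a b c d e f g h

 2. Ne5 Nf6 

  a b c d e f g h
  ─────────────────
8│♜ ♞ ♝ ♛ ♚ ♝ · ♜│8
7│♟ ♟ ♟ ♟ ♟ ♟ · ♟│7
6│· · · · · ♞ · ·│6
5│· · · · ♘ · ♟ ·│5
4│· · · · · · · ·│4
3│· · · · · · · ·│3
2│♙ ♙ ♙ ♙ ♙ ♙ ♙ ♙│2
1│♖ ♘ ♗ ♕ ♔ ♗ · ♖│1
  ─────────────────
  a b c d e f g h

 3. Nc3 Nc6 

  a b c d e f g h
  ─────────────────
8│♜ · ♝ ♛ ♚ ♝ · ♜│8
7│♟ ♟ ♟ ♟ ♟ ♟ · ♟│7
6│· · ♞ · · ♞ · ·│6
5│· · · · ♘ · ♟ ·│5
4│· · · · · · · ·│4
3│· · ♘ · · · · ·│3
2│♙ ♙ ♙ ♙ ♙ ♙ ♙ ♙│2
1│♖ · ♗ ♕ ♔ ♗ · ♖│1
  ─────────────────
  a b c d e f g h



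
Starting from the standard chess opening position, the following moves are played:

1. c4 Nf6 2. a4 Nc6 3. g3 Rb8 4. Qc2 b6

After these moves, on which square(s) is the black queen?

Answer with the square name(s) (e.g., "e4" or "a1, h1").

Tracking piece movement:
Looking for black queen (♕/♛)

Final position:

  a b c d e f g h
  ─────────────────
8│· ♜ ♝ ♛ ♚ ♝ · ♜│8
7│♟ · ♟ ♟ ♟ ♟ ♟ ♟│7
6│· ♟ ♞ · · ♞ · ·│6
5│· · · · · · · ·│5
4│♙ · ♙ · · · · ·│4
3│· · · · · · ♙ ·│3
2│· ♙ ♕ ♙ ♙ ♙ · ♙│2
1│♖ ♘ ♗ · ♔ ♗ ♘ ♖│1
  ─────────────────
  a b c d e f g h


d8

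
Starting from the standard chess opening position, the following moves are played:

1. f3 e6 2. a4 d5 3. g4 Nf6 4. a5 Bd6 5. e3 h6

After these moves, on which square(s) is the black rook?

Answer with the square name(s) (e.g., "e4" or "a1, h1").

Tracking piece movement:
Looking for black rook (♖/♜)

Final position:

  a b c d e f g h
  ─────────────────
8│♜ ♞ ♝ ♛ ♚ · · ♜│8
7│♟ ♟ ♟ · · ♟ ♟ ·│7
6│· · · ♝ ♟ ♞ · ♟│6
5│♙ · · ♟ · · · ·│5
4│· · · · · · ♙ ·│4
3│· · · · ♙ ♙ · ·│3
2│· ♙ ♙ ♙ · · · ♙│2
1│♖ ♘ ♗ ♕ ♔ ♗ ♘ ♖│1
  ─────────────────
  a b c d e f g h


a8, h8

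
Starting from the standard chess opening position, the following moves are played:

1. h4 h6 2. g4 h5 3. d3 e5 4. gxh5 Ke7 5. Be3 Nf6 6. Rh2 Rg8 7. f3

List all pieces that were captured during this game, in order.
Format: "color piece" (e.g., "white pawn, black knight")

Tracking captures:
  gxh5: captured black pawn

black pawn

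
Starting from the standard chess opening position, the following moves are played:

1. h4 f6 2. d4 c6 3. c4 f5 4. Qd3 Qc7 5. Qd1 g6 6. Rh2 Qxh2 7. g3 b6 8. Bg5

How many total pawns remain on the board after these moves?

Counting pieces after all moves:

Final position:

  a b c d e f g h
  ─────────────────
8│♜ ♞ ♝ · ♚ ♝ ♞ ♜│8
7│♟ · · ♟ ♟ · · ♟│7
6│· ♟ ♟ · · · ♟ ·│6
5│· · · · · ♟ ♗ ·│5
4│· · ♙ ♙ · · · ♙│4
3│· · · · · · ♙ ·│3
2│♙ ♙ · · ♙ ♙ · ♛│2
1│♖ ♘ · ♕ ♔ ♗ ♘ ·│1
  ─────────────────
  a b c d e f g h


16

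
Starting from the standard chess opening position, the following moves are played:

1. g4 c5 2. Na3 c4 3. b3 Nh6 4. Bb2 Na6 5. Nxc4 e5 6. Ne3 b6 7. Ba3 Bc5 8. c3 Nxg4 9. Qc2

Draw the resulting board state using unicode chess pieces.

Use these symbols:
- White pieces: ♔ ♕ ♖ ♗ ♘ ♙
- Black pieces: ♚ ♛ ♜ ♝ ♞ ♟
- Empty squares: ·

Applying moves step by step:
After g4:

♜ ♞ ♝ ♛ ♚ ♝ ♞ ♜
♟ ♟ ♟ ♟ ♟ ♟ ♟ ♟
· · · · · · · ·
· · · · · · · ·
· · · · · · ♙ ·
· · · · · · · ·
♙ ♙ ♙ ♙ ♙ ♙ · ♙
♖ ♘ ♗ ♕ ♔ ♗ ♘ ♖


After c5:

♜ ♞ ♝ ♛ ♚ ♝ ♞ ♜
♟ ♟ · ♟ ♟ ♟ ♟ ♟
· · · · · · · ·
· · ♟ · · · · ·
· · · · · · ♙ ·
· · · · · · · ·
♙ ♙ ♙ ♙ ♙ ♙ · ♙
♖ ♘ ♗ ♕ ♔ ♗ ♘ ♖


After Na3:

♜ ♞ ♝ ♛ ♚ ♝ ♞ ♜
♟ ♟ · ♟ ♟ ♟ ♟ ♟
· · · · · · · ·
· · ♟ · · · · ·
· · · · · · ♙ ·
♘ · · · · · · ·
♙ ♙ ♙ ♙ ♙ ♙ · ♙
♖ · ♗ ♕ ♔ ♗ ♘ ♖


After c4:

♜ ♞ ♝ ♛ ♚ ♝ ♞ ♜
♟ ♟ · ♟ ♟ ♟ ♟ ♟
· · · · · · · ·
· · · · · · · ·
· · ♟ · · · ♙ ·
♘ · · · · · · ·
♙ ♙ ♙ ♙ ♙ ♙ · ♙
♖ · ♗ ♕ ♔ ♗ ♘ ♖


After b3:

♜ ♞ ♝ ♛ ♚ ♝ ♞ ♜
♟ ♟ · ♟ ♟ ♟ ♟ ♟
· · · · · · · ·
· · · · · · · ·
· · ♟ · · · ♙ ·
♘ ♙ · · · · · ·
♙ · ♙ ♙ ♙ ♙ · ♙
♖ · ♗ ♕ ♔ ♗ ♘ ♖


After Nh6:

♜ ♞ ♝ ♛ ♚ ♝ · ♜
♟ ♟ · ♟ ♟ ♟ ♟ ♟
· · · · · · · ♞
· · · · · · · ·
· · ♟ · · · ♙ ·
♘ ♙ · · · · · ·
♙ · ♙ ♙ ♙ ♙ · ♙
♖ · ♗ ♕ ♔ ♗ ♘ ♖


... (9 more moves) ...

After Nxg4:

♜ · ♝ ♛ ♚ · · ♜
♟ · · ♟ · ♟ ♟ ♟
♞ ♟ · · · · · ·
· · ♝ · ♟ · · ·
· · · · · · ♞ ·
♗ ♙ ♙ · ♘ · · ·
♙ · · ♙ ♙ ♙ · ♙
♖ · · ♕ ♔ ♗ ♘ ♖


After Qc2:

♜ · ♝ ♛ ♚ · · ♜
♟ · · ♟ · ♟ ♟ ♟
♞ ♟ · · · · · ·
· · ♝ · ♟ · · ·
· · · · · · ♞ ·
♗ ♙ ♙ · ♘ · · ·
♙ · ♕ ♙ ♙ ♙ · ♙
♖ · · · ♔ ♗ ♘ ♖



  a b c d e f g h
  ─────────────────
8│♜ · ♝ ♛ ♚ · · ♜│8
7│♟ · · ♟ · ♟ ♟ ♟│7
6│♞ ♟ · · · · · ·│6
5│· · ♝ · ♟ · · ·│5
4│· · · · · · ♞ ·│4
3│♗ ♙ ♙ · ♘ · · ·│3
2│♙ · ♕ ♙ ♙ ♙ · ♙│2
1│♖ · · · ♔ ♗ ♘ ♖│1
  ─────────────────
  a b c d e f g h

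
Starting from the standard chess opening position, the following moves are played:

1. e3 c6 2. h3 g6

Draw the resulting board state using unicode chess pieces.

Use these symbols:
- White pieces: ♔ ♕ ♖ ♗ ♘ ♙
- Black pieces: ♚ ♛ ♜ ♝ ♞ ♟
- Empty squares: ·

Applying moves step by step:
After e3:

♜ ♞ ♝ ♛ ♚ ♝ ♞ ♜
♟ ♟ ♟ ♟ ♟ ♟ ♟ ♟
· · · · · · · ·
· · · · · · · ·
· · · · · · · ·
· · · · ♙ · · ·
♙ ♙ ♙ ♙ · ♙ ♙ ♙
♖ ♘ ♗ ♕ ♔ ♗ ♘ ♖


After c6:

♜ ♞ ♝ ♛ ♚ ♝ ♞ ♜
♟ ♟ · ♟ ♟ ♟ ♟ ♟
· · ♟ · · · · ·
· · · · · · · ·
· · · · · · · ·
· · · · ♙ · · ·
♙ ♙ ♙ ♙ · ♙ ♙ ♙
♖ ♘ ♗ ♕ ♔ ♗ ♘ ♖


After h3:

♜ ♞ ♝ ♛ ♚ ♝ ♞ ♜
♟ ♟ · ♟ ♟ ♟ ♟ ♟
· · ♟ · · · · ·
· · · · · · · ·
· · · · · · · ·
· · · · ♙ · · ♙
♙ ♙ ♙ ♙ · ♙ ♙ ·
♖ ♘ ♗ ♕ ♔ ♗ ♘ ♖


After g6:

♜ ♞ ♝ ♛ ♚ ♝ ♞ ♜
♟ ♟ · ♟ ♟ ♟ · ♟
· · ♟ · · · ♟ ·
· · · · · · · ·
· · · · · · · ·
· · · · ♙ · · ♙
♙ ♙ ♙ ♙ · ♙ ♙ ·
♖ ♘ ♗ ♕ ♔ ♗ ♘ ♖



  a b c d e f g h
  ─────────────────
8│♜ ♞ ♝ ♛ ♚ ♝ ♞ ♜│8
7│♟ ♟ · ♟ ♟ ♟ · ♟│7
6│· · ♟ · · · ♟ ·│6
5│· · · · · · · ·│5
4│· · · · · · · ·│4
3│· · · · ♙ · · ♙│3
2│♙ ♙ ♙ ♙ · ♙ ♙ ·│2
1│♖ ♘ ♗ ♕ ♔ ♗ ♘ ♖│1
  ─────────────────
  a b c d e f g h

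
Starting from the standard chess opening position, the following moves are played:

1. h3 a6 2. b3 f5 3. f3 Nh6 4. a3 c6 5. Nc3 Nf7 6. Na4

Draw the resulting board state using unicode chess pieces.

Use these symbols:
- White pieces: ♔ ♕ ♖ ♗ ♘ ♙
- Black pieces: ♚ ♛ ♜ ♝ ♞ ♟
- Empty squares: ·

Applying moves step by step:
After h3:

♜ ♞ ♝ ♛ ♚ ♝ ♞ ♜
♟ ♟ ♟ ♟ ♟ ♟ ♟ ♟
· · · · · · · ·
· · · · · · · ·
· · · · · · · ·
· · · · · · · ♙
♙ ♙ ♙ ♙ ♙ ♙ ♙ ·
♖ ♘ ♗ ♕ ♔ ♗ ♘ ♖


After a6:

♜ ♞ ♝ ♛ ♚ ♝ ♞ ♜
· ♟ ♟ ♟ ♟ ♟ ♟ ♟
♟ · · · · · · ·
· · · · · · · ·
· · · · · · · ·
· · · · · · · ♙
♙ ♙ ♙ ♙ ♙ ♙ ♙ ·
♖ ♘ ♗ ♕ ♔ ♗ ♘ ♖


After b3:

♜ ♞ ♝ ♛ ♚ ♝ ♞ ♜
· ♟ ♟ ♟ ♟ ♟ ♟ ♟
♟ · · · · · · ·
· · · · · · · ·
· · · · · · · ·
· ♙ · · · · · ♙
♙ · ♙ ♙ ♙ ♙ ♙ ·
♖ ♘ ♗ ♕ ♔ ♗ ♘ ♖


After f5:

♜ ♞ ♝ ♛ ♚ ♝ ♞ ♜
· ♟ ♟ ♟ ♟ · ♟ ♟
♟ · · · · · · ·
· · · · · ♟ · ·
· · · · · · · ·
· ♙ · · · · · ♙
♙ · ♙ ♙ ♙ ♙ ♙ ·
♖ ♘ ♗ ♕ ♔ ♗ ♘ ♖


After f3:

♜ ♞ ♝ ♛ ♚ ♝ ♞ ♜
· ♟ ♟ ♟ ♟ · ♟ ♟
♟ · · · · · · ·
· · · · · ♟ · ·
· · · · · · · ·
· ♙ · · · ♙ · ♙
♙ · ♙ ♙ ♙ · ♙ ·
♖ ♘ ♗ ♕ ♔ ♗ ♘ ♖


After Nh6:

♜ ♞ ♝ ♛ ♚ ♝ · ♜
· ♟ ♟ ♟ ♟ · ♟ ♟
♟ · · · · · · ♞
· · · · · ♟ · ·
· · · · · · · ·
· ♙ · · · ♙ · ♙
♙ · ♙ ♙ ♙ · ♙ ·
♖ ♘ ♗ ♕ ♔ ♗ ♘ ♖


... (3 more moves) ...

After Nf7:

♜ ♞ ♝ ♛ ♚ ♝ · ♜
· ♟ · ♟ ♟ ♞ ♟ ♟
♟ · ♟ · · · · ·
· · · · · ♟ · ·
· · · · · · · ·
♙ ♙ ♘ · · ♙ · ♙
· · ♙ ♙ ♙ · ♙ ·
♖ · ♗ ♕ ♔ ♗ ♘ ♖


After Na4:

♜ ♞ ♝ ♛ ♚ ♝ · ♜
· ♟ · ♟ ♟ ♞ ♟ ♟
♟ · ♟ · · · · ·
· · · · · ♟ · ·
♘ · · · · · · ·
♙ ♙ · · · ♙ · ♙
· · ♙ ♙ ♙ · ♙ ·
♖ · ♗ ♕ ♔ ♗ ♘ ♖



  a b c d e f g h
  ─────────────────
8│♜ ♞ ♝ ♛ ♚ ♝ · ♜│8
7│· ♟ · ♟ ♟ ♞ ♟ ♟│7
6│♟ · ♟ · · · · ·│6
5│· · · · · ♟ · ·│5
4│♘ · · · · · · ·│4
3│♙ ♙ · · · ♙ · ♙│3
2│· · ♙ ♙ ♙ · ♙ ·│2
1│♖ · ♗ ♕ ♔ ♗ ♘ ♖│1
  ─────────────────
  a b c d e f g h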